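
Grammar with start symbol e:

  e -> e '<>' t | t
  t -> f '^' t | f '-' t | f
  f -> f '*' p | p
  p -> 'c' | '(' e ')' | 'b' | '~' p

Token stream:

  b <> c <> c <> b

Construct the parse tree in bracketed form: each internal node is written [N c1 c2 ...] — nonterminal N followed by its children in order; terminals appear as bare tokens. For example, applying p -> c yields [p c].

e
e <> t
e <> t <> t
e <> t <> t <> t
t <> t <> t <> t
f <> t <> t <> t
p <> t <> t <> t
b <> t <> t <> t
b <> f <> t <> t
b <> p <> t <> t
b <> c <> t <> t
b <> c <> f <> t
b <> c <> p <> t
b <> c <> c <> t
b <> c <> c <> f
b <> c <> c <> p
b <> c <> c <> b

[e [e [e [e [t [f [p b]]]] <> [t [f [p c]]]] <> [t [f [p c]]]] <> [t [f [p b]]]]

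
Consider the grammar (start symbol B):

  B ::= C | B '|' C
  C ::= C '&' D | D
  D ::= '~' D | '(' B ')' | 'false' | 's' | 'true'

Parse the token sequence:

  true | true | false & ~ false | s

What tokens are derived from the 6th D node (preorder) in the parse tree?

s

[B [B [B [B [C [D true]]] | [C [D true]]] | [C [C [D false]] & [D ~ [D false]]]] | [C [D s]]]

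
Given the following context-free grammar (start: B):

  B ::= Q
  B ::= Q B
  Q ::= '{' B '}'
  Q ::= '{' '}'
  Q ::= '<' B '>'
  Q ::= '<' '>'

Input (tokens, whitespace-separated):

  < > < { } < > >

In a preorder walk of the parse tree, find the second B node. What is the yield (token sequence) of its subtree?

< { } < > >

[B [Q < >] [B [Q < [B [Q { }] [B [Q < >]]] >]]]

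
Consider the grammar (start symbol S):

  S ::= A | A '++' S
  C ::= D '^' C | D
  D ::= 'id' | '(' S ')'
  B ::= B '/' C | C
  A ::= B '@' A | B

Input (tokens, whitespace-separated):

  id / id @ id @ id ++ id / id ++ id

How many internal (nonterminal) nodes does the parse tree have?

29

[S [A [B [B [C [D id]]] / [C [D id]]] @ [A [B [C [D id]]] @ [A [B [C [D id]]]]]] ++ [S [A [B [B [C [D id]]] / [C [D id]]]] ++ [S [A [B [C [D id]]]]]]]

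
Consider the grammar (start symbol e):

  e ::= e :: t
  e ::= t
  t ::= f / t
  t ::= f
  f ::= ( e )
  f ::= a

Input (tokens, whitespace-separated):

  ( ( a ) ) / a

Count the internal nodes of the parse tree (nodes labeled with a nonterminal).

11

[e [t [f ( [e [t [f ( [e [t [f a]]] )]]] )] / [t [f a]]]]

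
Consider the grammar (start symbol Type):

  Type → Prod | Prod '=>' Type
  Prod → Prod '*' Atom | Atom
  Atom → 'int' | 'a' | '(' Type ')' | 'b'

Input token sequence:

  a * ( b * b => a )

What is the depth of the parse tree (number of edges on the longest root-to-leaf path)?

[Type [Prod [Prod [Atom a]] * [Atom ( [Type [Prod [Prod [Atom b]] * [Atom b]] => [Type [Prod [Atom a]]]] )]]]

7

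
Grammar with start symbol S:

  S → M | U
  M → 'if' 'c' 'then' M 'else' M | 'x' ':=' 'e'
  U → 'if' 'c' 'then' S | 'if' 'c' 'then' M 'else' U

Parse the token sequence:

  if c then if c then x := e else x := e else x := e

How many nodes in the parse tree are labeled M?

[S [M if c then [M if c then [M x := e] else [M x := e]] else [M x := e]]]

5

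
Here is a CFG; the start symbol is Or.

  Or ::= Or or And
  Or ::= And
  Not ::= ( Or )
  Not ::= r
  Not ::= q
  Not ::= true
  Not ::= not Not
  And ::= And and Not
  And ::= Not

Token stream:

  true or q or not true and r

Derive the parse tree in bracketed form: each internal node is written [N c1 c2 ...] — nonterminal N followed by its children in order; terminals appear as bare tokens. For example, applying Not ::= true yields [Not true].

[Or [Or [Or [And [Not true]]] or [And [Not q]]] or [And [And [Not not [Not true]]] and [Not r]]]

Or
Or or And
Or or And or And
And or And or And
Not or And or And
true or And or And
true or Not or And
true or q or And
true or q or And and Not
true or q or Not and Not
true or q or not Not and Not
true or q or not true and Not
true or q or not true and r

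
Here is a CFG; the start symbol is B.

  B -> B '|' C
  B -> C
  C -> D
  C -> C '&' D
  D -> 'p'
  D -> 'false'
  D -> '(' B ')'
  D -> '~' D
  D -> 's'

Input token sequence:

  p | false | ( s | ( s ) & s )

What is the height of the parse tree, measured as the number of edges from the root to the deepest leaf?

10

[B [B [B [C [D p]]] | [C [D false]]] | [C [D ( [B [B [C [D s]]] | [C [C [D ( [B [C [D s]]] )]] & [D s]]] )]]]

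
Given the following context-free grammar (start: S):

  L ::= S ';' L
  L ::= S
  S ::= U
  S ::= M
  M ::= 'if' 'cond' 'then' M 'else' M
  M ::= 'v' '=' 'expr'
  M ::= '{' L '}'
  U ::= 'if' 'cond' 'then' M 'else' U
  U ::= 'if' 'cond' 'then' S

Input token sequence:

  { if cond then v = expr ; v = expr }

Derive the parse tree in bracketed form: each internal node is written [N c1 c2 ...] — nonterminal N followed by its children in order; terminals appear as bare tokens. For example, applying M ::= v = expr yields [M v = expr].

S
M
{ L }
{ S ; L }
{ U ; L }
{ if cond then S ; L }
{ if cond then M ; L }
{ if cond then v = expr ; L }
{ if cond then v = expr ; S }
{ if cond then v = expr ; M }
{ if cond then v = expr ; v = expr }

[S [M { [L [S [U if cond then [S [M v = expr]]]] ; [L [S [M v = expr]]]] }]]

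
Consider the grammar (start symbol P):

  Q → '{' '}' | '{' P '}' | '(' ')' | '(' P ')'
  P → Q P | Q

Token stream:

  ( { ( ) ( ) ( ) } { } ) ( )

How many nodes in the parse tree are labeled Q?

7

[P [Q ( [P [Q { [P [Q ( )] [P [Q ( )] [P [Q ( )]]]] }] [P [Q { }]]] )] [P [Q ( )]]]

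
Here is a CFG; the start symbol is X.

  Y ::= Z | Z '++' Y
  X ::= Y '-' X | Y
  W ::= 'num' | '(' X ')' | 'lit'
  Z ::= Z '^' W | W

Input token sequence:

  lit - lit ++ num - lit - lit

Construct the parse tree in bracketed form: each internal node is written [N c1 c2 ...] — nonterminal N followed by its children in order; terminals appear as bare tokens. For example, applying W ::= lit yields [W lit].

[X [Y [Z [W lit]]] - [X [Y [Z [W lit]] ++ [Y [Z [W num]]]] - [X [Y [Z [W lit]]] - [X [Y [Z [W lit]]]]]]]

X
Y - X
Z - X
W - X
lit - X
lit - Y - X
lit - Z ++ Y - X
lit - W ++ Y - X
lit - lit ++ Y - X
lit - lit ++ Z - X
lit - lit ++ W - X
lit - lit ++ num - X
lit - lit ++ num - Y - X
lit - lit ++ num - Z - X
lit - lit ++ num - W - X
lit - lit ++ num - lit - X
lit - lit ++ num - lit - Y
lit - lit ++ num - lit - Z
lit - lit ++ num - lit - W
lit - lit ++ num - lit - lit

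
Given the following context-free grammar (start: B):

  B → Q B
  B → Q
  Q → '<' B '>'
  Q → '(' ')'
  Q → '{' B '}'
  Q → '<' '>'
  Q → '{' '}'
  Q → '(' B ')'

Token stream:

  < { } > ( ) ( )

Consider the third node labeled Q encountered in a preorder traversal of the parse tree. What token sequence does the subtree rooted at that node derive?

( )

[B [Q < [B [Q { }]] >] [B [Q ( )] [B [Q ( )]]]]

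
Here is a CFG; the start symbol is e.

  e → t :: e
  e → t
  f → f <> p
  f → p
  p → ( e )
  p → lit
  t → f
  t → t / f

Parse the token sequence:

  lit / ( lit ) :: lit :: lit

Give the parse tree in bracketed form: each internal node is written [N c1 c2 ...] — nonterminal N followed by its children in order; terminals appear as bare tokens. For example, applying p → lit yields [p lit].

[e [t [t [f [p lit]]] / [f [p ( [e [t [f [p lit]]]] )]]] :: [e [t [f [p lit]]] :: [e [t [f [p lit]]]]]]

e
t :: e
t / f :: e
f / f :: e
p / f :: e
lit / f :: e
lit / p :: e
lit / ( e ) :: e
lit / ( t ) :: e
lit / ( f ) :: e
lit / ( p ) :: e
lit / ( lit ) :: e
lit / ( lit ) :: t :: e
lit / ( lit ) :: f :: e
lit / ( lit ) :: p :: e
lit / ( lit ) :: lit :: e
lit / ( lit ) :: lit :: t
lit / ( lit ) :: lit :: f
lit / ( lit ) :: lit :: p
lit / ( lit ) :: lit :: lit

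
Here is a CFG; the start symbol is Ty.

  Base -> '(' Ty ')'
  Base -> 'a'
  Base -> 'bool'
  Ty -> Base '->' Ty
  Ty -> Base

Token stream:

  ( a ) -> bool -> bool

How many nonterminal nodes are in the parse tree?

[Ty [Base ( [Ty [Base a]] )] -> [Ty [Base bool] -> [Ty [Base bool]]]]

8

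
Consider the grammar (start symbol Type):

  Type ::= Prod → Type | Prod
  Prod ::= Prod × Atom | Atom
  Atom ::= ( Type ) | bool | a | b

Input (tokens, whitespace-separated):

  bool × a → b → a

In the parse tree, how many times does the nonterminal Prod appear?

4

[Type [Prod [Prod [Atom bool]] × [Atom a]] → [Type [Prod [Atom b]] → [Type [Prod [Atom a]]]]]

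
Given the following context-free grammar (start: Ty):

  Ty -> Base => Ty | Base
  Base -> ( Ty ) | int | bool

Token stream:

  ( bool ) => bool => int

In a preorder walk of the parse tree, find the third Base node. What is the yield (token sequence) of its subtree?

[Ty [Base ( [Ty [Base bool]] )] => [Ty [Base bool] => [Ty [Base int]]]]

bool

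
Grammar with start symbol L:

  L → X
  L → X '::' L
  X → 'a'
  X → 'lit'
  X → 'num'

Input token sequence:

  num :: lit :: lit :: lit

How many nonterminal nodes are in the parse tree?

[L [X num] :: [L [X lit] :: [L [X lit] :: [L [X lit]]]]]

8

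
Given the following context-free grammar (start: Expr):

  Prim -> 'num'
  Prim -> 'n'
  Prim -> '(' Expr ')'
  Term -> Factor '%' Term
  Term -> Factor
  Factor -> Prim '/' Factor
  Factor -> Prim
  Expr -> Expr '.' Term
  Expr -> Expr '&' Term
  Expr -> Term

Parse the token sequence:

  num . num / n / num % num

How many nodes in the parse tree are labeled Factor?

[Expr [Expr [Term [Factor [Prim num]]]] . [Term [Factor [Prim num] / [Factor [Prim n] / [Factor [Prim num]]]] % [Term [Factor [Prim num]]]]]

5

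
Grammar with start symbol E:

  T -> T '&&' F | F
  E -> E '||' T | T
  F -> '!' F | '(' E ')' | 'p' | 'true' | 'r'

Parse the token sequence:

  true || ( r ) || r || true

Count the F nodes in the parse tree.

5

[E [E [E [E [T [F true]]] || [T [F ( [E [T [F r]]] )]]] || [T [F r]]] || [T [F true]]]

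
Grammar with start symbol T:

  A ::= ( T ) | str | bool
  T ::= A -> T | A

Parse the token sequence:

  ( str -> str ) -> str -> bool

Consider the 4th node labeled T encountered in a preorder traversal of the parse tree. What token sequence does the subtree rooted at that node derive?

str -> bool

[T [A ( [T [A str] -> [T [A str]]] )] -> [T [A str] -> [T [A bool]]]]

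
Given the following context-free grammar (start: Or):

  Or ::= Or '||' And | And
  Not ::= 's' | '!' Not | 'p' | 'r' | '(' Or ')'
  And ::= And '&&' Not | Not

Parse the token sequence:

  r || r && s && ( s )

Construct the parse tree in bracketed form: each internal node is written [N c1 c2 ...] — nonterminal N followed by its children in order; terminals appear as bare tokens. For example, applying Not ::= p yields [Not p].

Or
Or || And
And || And
Not || And
r || And
r || And && Not
r || And && Not && Not
r || Not && Not && Not
r || r && Not && Not
r || r && s && Not
r || r && s && ( Or )
r || r && s && ( And )
r || r && s && ( Not )
r || r && s && ( s )

[Or [Or [And [Not r]]] || [And [And [And [Not r]] && [Not s]] && [Not ( [Or [And [Not s]]] )]]]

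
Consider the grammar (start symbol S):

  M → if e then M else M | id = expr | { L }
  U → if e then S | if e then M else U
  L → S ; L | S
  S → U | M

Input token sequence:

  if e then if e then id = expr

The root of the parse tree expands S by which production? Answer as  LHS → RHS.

[S [U if e then [S [U if e then [S [M id = expr]]]]]]

S → U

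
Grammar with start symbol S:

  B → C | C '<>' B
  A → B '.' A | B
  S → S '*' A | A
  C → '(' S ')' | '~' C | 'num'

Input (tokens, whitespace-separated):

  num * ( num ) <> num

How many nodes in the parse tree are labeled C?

[S [S [A [B [C num]]]] * [A [B [C ( [S [A [B [C num]]]] )] <> [B [C num]]]]]

4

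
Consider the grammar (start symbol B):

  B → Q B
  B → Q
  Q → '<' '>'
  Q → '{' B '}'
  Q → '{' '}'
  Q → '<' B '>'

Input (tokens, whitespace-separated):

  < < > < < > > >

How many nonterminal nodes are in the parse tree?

8

[B [Q < [B [Q < >] [B [Q < [B [Q < >]] >]]] >]]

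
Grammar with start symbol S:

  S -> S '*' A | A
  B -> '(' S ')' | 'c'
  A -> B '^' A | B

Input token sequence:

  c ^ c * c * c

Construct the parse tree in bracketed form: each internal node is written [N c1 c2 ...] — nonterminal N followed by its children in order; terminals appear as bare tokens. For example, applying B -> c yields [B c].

S
S * A
S * A * A
A * A * A
B ^ A * A * A
c ^ A * A * A
c ^ B * A * A
c ^ c * A * A
c ^ c * B * A
c ^ c * c * A
c ^ c * c * B
c ^ c * c * c

[S [S [S [A [B c] ^ [A [B c]]]] * [A [B c]]] * [A [B c]]]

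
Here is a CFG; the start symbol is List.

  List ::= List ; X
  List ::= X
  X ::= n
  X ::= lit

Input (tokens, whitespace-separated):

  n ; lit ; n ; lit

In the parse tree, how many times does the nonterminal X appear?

[List [List [List [List [X n]] ; [X lit]] ; [X n]] ; [X lit]]

4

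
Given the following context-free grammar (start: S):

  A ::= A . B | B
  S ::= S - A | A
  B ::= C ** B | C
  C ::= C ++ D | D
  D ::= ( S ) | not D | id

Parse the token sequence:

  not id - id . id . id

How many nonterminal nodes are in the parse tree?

19

[S [S [A [B [C [D not [D id]]]]]] - [A [A [A [B [C [D id]]]] . [B [C [D id]]]] . [B [C [D id]]]]]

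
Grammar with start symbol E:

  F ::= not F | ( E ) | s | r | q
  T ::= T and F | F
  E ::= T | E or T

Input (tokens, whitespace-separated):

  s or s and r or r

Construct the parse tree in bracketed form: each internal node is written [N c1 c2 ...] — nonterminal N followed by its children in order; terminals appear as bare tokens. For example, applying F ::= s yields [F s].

[E [E [E [T [F s]]] or [T [T [F s]] and [F r]]] or [T [F r]]]

E
E or T
E or T or T
T or T or T
F or T or T
s or T or T
s or T and F or T
s or F and F or T
s or s and F or T
s or s and r or T
s or s and r or F
s or s and r or r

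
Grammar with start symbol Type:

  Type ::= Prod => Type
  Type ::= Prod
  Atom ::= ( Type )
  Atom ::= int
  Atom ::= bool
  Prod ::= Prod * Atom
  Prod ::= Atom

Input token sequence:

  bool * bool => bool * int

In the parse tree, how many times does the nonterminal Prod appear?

4

[Type [Prod [Prod [Atom bool]] * [Atom bool]] => [Type [Prod [Prod [Atom bool]] * [Atom int]]]]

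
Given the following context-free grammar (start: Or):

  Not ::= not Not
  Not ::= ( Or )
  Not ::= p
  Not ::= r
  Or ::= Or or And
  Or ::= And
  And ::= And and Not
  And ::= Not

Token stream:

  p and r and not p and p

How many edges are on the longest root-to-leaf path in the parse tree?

[Or [And [And [And [And [Not p]] and [Not r]] and [Not not [Not p]]] and [Not p]]]

6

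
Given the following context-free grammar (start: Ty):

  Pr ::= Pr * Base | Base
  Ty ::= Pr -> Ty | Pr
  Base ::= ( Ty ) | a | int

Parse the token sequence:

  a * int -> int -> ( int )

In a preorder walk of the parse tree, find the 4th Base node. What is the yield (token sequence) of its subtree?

[Ty [Pr [Pr [Base a]] * [Base int]] -> [Ty [Pr [Base int]] -> [Ty [Pr [Base ( [Ty [Pr [Base int]]] )]]]]]

( int )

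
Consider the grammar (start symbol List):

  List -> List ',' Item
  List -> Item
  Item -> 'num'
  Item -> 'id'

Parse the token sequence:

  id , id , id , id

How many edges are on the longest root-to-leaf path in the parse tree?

5

[List [List [List [List [Item id]] , [Item id]] , [Item id]] , [Item id]]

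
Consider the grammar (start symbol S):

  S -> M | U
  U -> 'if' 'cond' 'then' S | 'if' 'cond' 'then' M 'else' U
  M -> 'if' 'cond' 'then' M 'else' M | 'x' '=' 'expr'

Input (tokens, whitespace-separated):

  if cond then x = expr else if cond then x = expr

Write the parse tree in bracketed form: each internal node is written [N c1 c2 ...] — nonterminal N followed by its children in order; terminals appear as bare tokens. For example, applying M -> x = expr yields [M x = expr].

S
U
if cond then M else U
if cond then x = expr else U
if cond then x = expr else if cond then S
if cond then x = expr else if cond then M
if cond then x = expr else if cond then x = expr

[S [U if cond then [M x = expr] else [U if cond then [S [M x = expr]]]]]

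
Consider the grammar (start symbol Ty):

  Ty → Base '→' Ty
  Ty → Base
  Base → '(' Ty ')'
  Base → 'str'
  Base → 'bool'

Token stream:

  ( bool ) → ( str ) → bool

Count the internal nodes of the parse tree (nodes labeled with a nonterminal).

10

[Ty [Base ( [Ty [Base bool]] )] → [Ty [Base ( [Ty [Base str]] )] → [Ty [Base bool]]]]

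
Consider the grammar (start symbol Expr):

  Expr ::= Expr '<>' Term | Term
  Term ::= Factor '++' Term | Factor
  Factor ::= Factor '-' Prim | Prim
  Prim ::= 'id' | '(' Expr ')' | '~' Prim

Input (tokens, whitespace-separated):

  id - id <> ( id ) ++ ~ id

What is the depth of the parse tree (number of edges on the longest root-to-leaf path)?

8

[Expr [Expr [Term [Factor [Factor [Prim id]] - [Prim id]]]] <> [Term [Factor [Prim ( [Expr [Term [Factor [Prim id]]]] )]] ++ [Term [Factor [Prim ~ [Prim id]]]]]]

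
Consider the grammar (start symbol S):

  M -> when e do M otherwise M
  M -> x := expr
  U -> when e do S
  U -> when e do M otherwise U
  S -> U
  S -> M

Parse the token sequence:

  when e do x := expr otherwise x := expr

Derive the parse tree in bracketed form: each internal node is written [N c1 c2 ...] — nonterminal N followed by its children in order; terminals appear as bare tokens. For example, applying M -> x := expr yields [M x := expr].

[S [M when e do [M x := expr] otherwise [M x := expr]]]

S
M
when e do M otherwise M
when e do x := expr otherwise M
when e do x := expr otherwise x := expr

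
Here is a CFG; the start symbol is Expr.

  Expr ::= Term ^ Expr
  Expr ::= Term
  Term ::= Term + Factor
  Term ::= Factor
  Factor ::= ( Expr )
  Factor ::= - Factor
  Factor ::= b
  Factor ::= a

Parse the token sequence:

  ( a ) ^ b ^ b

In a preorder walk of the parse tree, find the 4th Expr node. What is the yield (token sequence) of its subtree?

b

[Expr [Term [Factor ( [Expr [Term [Factor a]]] )]] ^ [Expr [Term [Factor b]] ^ [Expr [Term [Factor b]]]]]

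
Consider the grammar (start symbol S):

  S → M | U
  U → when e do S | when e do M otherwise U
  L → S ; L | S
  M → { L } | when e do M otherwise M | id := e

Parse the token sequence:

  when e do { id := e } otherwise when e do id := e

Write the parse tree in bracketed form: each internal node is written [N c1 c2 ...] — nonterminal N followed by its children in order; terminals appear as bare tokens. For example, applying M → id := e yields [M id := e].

[S [U when e do [M { [L [S [M id := e]]] }] otherwise [U when e do [S [M id := e]]]]]

S
U
when e do M otherwise U
when e do { L } otherwise U
when e do { S } otherwise U
when e do { M } otherwise U
when e do { id := e } otherwise U
when e do { id := e } otherwise when e do S
when e do { id := e } otherwise when e do M
when e do { id := e } otherwise when e do id := e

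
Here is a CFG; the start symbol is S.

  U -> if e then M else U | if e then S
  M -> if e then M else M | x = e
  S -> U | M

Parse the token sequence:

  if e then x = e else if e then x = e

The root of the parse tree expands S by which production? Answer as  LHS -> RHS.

S -> U

[S [U if e then [M x = e] else [U if e then [S [M x = e]]]]]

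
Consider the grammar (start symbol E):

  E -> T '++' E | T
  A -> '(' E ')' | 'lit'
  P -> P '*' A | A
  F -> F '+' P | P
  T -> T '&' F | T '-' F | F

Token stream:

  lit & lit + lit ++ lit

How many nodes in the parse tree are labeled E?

[E [T [T [F [P [A lit]]]] & [F [F [P [A lit]]] + [P [A lit]]]] ++ [E [T [F [P [A lit]]]]]]

2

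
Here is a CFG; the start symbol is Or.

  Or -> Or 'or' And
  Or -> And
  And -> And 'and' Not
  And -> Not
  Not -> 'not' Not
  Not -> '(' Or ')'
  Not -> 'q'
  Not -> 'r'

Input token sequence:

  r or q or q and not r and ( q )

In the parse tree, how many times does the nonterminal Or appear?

[Or [Or [Or [And [Not r]]] or [And [Not q]]] or [And [And [And [Not q]] and [Not not [Not r]]] and [Not ( [Or [And [Not q]]] )]]]

4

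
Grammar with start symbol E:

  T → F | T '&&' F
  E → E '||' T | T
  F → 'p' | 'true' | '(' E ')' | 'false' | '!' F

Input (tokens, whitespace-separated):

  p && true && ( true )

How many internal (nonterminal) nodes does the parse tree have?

[E [T [T [T [F p]] && [F true]] && [F ( [E [T [F true]]] )]]]

10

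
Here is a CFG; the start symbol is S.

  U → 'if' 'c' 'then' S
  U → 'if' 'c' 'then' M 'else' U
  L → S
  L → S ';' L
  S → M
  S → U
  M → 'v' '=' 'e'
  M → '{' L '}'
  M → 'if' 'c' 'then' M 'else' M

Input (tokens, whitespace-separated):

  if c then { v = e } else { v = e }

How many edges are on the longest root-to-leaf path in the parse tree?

6

[S [M if c then [M { [L [S [M v = e]]] }] else [M { [L [S [M v = e]]] }]]]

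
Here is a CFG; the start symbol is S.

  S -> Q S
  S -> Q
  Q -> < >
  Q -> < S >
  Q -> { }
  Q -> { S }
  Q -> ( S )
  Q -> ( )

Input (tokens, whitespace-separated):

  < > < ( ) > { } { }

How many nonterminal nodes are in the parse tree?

[S [Q < >] [S [Q < [S [Q ( )]] >] [S [Q { }] [S [Q { }]]]]]

10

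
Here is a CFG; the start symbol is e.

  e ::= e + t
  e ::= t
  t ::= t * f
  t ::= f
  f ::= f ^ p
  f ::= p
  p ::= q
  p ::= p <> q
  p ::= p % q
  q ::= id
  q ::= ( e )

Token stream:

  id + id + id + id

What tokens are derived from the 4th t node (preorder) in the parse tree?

id

[e [e [e [e [t [f [p [q id]]]]] + [t [f [p [q id]]]]] + [t [f [p [q id]]]]] + [t [f [p [q id]]]]]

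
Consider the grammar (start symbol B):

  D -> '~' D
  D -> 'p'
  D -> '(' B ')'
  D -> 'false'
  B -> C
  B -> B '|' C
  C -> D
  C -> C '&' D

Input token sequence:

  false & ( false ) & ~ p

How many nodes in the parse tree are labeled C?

[B [C [C [C [D false]] & [D ( [B [C [D false]]] )]] & [D ~ [D p]]]]

4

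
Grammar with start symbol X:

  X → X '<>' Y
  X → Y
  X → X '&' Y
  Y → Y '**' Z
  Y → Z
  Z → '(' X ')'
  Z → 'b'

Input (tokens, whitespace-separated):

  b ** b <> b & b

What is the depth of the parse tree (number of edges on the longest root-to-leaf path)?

[X [X [X [Y [Y [Z b]] ** [Z b]]] <> [Y [Z b]]] & [Y [Z b]]]

6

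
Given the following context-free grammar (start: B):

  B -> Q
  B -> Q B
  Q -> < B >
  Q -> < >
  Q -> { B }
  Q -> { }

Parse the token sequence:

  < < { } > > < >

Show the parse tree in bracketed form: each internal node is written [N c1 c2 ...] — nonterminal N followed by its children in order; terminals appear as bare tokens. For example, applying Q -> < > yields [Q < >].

B
Q B
< B > B
< Q > B
< < B > > B
< < Q > > B
< < { } > > B
< < { } > > Q
< < { } > > < >

[B [Q < [B [Q < [B [Q { }]] >]] >] [B [Q < >]]]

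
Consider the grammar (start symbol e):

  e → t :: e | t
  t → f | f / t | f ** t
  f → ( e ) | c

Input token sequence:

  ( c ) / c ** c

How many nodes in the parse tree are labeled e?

[e [t [f ( [e [t [f c]]] )] / [t [f c] ** [t [f c]]]]]

2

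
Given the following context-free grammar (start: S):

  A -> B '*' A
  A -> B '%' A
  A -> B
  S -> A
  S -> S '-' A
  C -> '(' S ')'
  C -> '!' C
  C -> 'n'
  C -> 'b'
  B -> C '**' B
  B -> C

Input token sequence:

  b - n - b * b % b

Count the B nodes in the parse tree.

5

[S [S [S [A [B [C b]]]] - [A [B [C n]]]] - [A [B [C b]] * [A [B [C b]] % [A [B [C b]]]]]]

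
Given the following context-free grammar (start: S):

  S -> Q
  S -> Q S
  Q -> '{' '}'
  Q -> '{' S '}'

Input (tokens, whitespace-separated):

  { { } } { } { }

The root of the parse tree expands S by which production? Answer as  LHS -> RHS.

[S [Q { [S [Q { }]] }] [S [Q { }] [S [Q { }]]]]

S -> Q S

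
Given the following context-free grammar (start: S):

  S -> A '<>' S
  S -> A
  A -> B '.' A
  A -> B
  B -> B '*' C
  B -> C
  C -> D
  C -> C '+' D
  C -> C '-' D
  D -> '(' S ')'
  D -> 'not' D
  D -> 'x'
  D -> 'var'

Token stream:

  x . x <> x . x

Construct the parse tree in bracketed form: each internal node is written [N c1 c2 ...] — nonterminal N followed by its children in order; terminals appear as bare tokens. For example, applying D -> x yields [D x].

S
A <> S
B . A <> S
C . A <> S
D . A <> S
x . A <> S
x . B <> S
x . C <> S
x . D <> S
x . x <> S
x . x <> A
x . x <> B . A
x . x <> C . A
x . x <> D . A
x . x <> x . A
x . x <> x . B
x . x <> x . C
x . x <> x . D
x . x <> x . x

[S [A [B [C [D x]]] . [A [B [C [D x]]]]] <> [S [A [B [C [D x]]] . [A [B [C [D x]]]]]]]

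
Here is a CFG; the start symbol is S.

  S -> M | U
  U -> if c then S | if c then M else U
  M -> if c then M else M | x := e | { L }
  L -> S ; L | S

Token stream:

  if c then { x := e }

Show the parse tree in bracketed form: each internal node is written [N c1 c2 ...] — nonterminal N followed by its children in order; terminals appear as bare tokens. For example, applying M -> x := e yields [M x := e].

S
U
if c then S
if c then M
if c then { L }
if c then { S }
if c then { M }
if c then { x := e }

[S [U if c then [S [M { [L [S [M x := e]]] }]]]]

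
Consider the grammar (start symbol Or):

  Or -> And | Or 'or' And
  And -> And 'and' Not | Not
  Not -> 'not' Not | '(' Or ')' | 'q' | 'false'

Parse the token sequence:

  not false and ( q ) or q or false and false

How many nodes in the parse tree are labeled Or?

[Or [Or [Or [And [And [Not not [Not false]]] and [Not ( [Or [And [Not q]]] )]]] or [And [Not q]]] or [And [And [Not false]] and [Not false]]]

4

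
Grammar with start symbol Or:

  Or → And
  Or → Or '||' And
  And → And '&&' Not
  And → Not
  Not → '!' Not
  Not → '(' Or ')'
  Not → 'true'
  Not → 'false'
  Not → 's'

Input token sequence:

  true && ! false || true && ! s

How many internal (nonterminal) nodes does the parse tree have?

12

[Or [Or [And [And [Not true]] && [Not ! [Not false]]]] || [And [And [Not true]] && [Not ! [Not s]]]]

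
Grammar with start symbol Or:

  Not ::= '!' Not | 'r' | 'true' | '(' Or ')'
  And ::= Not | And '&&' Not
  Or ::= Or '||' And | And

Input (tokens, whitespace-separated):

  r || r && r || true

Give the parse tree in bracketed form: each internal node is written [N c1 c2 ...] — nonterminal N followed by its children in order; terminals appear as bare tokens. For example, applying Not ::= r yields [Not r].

Or
Or || And
Or || And || And
And || And || And
Not || And || And
r || And || And
r || And && Not || And
r || Not && Not || And
r || r && Not || And
r || r && r || And
r || r && r || Not
r || r && r || true

[Or [Or [Or [And [Not r]]] || [And [And [Not r]] && [Not r]]] || [And [Not true]]]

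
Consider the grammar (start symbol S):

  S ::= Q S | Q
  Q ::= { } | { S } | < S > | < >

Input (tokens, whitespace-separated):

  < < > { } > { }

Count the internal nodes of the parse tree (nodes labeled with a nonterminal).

[S [Q < [S [Q < >] [S [Q { }]]] >] [S [Q { }]]]

8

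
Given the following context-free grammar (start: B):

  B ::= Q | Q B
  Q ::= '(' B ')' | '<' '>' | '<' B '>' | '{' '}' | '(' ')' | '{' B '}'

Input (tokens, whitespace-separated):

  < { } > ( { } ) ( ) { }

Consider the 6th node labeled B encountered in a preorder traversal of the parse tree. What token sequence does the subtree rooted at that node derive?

[B [Q < [B [Q { }]] >] [B [Q ( [B [Q { }]] )] [B [Q ( )] [B [Q { }]]]]]

{ }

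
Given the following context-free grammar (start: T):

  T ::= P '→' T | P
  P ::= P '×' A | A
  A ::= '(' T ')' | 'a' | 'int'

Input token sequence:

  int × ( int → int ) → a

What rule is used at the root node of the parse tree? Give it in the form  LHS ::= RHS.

[T [P [P [A int]] × [A ( [T [P [A int]] → [T [P [A int]]]] )]] → [T [P [A a]]]]

T ::= P '→' T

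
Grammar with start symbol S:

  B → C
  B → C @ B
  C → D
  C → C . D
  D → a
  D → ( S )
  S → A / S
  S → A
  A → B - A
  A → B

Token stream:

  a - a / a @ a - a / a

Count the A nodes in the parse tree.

5

[S [A [B [C [D a]]] - [A [B [C [D a]]]]] / [S [A [B [C [D a]] @ [B [C [D a]]]] - [A [B [C [D a]]]]] / [S [A [B [C [D a]]]]]]]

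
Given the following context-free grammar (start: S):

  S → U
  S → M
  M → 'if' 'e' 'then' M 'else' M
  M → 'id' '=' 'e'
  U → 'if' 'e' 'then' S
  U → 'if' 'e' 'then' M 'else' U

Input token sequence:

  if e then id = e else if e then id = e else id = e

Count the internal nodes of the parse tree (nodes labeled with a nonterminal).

6

[S [M if e then [M id = e] else [M if e then [M id = e] else [M id = e]]]]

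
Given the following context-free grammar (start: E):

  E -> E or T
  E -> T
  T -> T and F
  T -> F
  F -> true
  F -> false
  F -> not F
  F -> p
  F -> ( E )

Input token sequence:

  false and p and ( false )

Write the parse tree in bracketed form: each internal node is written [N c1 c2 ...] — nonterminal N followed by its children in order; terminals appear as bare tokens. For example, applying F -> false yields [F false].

E
T
T and F
T and F and F
F and F and F
false and F and F
false and p and F
false and p and ( E )
false and p and ( T )
false and p and ( F )
false and p and ( false )

[E [T [T [T [F false]] and [F p]] and [F ( [E [T [F false]]] )]]]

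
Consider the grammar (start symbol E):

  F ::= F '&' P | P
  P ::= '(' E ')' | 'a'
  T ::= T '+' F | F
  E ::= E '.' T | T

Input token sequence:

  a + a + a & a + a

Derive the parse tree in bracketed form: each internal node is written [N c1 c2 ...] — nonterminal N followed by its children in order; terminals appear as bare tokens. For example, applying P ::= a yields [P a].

[E [T [T [T [T [F [P a]]] + [F [P a]]] + [F [F [P a]] & [P a]]] + [F [P a]]]]

E
T
T + F
T + F + F
T + F + F + F
F + F + F + F
P + F + F + F
a + F + F + F
a + P + F + F
a + a + F + F
a + a + F & P + F
a + a + P & P + F
a + a + a & P + F
a + a + a & a + F
a + a + a & a + P
a + a + a & a + a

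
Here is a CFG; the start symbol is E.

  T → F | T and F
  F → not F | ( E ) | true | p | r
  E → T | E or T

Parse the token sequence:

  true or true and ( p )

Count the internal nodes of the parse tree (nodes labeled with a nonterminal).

11

[E [E [T [F true]]] or [T [T [F true]] and [F ( [E [T [F p]]] )]]]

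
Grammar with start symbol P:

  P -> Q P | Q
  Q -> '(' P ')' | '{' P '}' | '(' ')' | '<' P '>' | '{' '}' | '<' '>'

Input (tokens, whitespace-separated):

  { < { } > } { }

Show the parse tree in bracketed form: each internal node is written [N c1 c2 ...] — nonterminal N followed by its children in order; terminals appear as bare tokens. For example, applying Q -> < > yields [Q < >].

[P [Q { [P [Q < [P [Q { }]] >]] }] [P [Q { }]]]

P
Q P
{ P } P
{ Q } P
{ < P > } P
{ < Q > } P
{ < { } > } P
{ < { } > } Q
{ < { } > } { }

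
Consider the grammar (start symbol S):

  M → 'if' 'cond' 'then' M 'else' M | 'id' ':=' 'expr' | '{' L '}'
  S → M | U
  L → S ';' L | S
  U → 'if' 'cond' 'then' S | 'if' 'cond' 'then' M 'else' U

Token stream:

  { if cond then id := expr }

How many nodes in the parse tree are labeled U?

[S [M { [L [S [U if cond then [S [M id := expr]]]]] }]]

1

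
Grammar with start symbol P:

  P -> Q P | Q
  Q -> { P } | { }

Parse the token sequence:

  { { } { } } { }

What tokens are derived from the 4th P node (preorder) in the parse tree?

{ }

[P [Q { [P [Q { }] [P [Q { }]]] }] [P [Q { }]]]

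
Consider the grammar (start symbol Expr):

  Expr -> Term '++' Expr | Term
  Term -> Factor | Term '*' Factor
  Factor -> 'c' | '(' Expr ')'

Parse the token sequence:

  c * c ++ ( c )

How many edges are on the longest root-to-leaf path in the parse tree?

[Expr [Term [Term [Factor c]] * [Factor c]] ++ [Expr [Term [Factor ( [Expr [Term [Factor c]]] )]]]]

7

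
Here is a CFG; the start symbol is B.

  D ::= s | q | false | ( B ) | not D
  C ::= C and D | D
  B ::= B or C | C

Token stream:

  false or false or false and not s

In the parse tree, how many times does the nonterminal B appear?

[B [B [B [C [D false]]] or [C [D false]]] or [C [C [D false]] and [D not [D s]]]]

3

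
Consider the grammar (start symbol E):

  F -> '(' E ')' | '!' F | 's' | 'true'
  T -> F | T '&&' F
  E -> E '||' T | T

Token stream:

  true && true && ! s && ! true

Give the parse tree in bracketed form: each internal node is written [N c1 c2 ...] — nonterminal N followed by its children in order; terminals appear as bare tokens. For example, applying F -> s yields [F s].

[E [T [T [T [T [F true]] && [F true]] && [F ! [F s]]] && [F ! [F true]]]]

E
T
T && F
T && F && F
T && F && F && F
F && F && F && F
true && F && F && F
true && true && F && F
true && true && ! F && F
true && true && ! s && F
true && true && ! s && ! F
true && true && ! s && ! true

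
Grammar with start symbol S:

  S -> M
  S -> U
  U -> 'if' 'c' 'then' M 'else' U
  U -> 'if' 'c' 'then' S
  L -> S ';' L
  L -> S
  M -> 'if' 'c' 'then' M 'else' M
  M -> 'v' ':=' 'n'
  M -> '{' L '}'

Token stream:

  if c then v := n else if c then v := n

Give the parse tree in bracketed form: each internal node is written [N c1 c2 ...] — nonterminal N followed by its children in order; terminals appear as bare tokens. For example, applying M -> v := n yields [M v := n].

[S [U if c then [M v := n] else [U if c then [S [M v := n]]]]]

S
U
if c then M else U
if c then v := n else U
if c then v := n else if c then S
if c then v := n else if c then M
if c then v := n else if c then v := n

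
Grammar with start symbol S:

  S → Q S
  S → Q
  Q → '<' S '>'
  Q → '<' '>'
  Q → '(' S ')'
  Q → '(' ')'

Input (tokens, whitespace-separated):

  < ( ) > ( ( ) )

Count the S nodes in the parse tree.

4

[S [Q < [S [Q ( )]] >] [S [Q ( [S [Q ( )]] )]]]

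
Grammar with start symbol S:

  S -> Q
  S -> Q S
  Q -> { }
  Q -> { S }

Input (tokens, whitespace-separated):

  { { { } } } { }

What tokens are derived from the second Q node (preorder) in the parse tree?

[S [Q { [S [Q { [S [Q { }]] }]] }] [S [Q { }]]]

{ { } }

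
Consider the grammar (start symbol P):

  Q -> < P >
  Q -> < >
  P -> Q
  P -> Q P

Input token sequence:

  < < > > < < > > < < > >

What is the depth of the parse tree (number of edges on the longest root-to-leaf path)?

6

[P [Q < [P [Q < >]] >] [P [Q < [P [Q < >]] >] [P [Q < [P [Q < >]] >]]]]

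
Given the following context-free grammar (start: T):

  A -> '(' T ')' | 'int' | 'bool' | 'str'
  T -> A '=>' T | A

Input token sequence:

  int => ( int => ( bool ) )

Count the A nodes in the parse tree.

5

[T [A int] => [T [A ( [T [A int] => [T [A ( [T [A bool]] )]]] )]]]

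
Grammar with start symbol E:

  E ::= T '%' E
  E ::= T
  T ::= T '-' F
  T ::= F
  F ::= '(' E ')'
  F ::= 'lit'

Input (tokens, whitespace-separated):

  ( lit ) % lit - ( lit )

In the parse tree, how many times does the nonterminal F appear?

[E [T [F ( [E [T [F lit]]] )]] % [E [T [T [F lit]] - [F ( [E [T [F lit]]] )]]]]

5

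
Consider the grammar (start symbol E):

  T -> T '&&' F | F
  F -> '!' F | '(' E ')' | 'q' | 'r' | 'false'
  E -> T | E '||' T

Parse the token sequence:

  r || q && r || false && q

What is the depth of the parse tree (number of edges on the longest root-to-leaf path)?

[E [E [E [T [F r]]] || [T [T [F q]] && [F r]]] || [T [T [F false]] && [F q]]]

5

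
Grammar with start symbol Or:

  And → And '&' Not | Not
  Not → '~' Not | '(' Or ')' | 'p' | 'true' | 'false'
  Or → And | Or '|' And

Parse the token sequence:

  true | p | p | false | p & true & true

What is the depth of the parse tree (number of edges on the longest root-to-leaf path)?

7

[Or [Or [Or [Or [Or [And [Not true]]] | [And [Not p]]] | [And [Not p]]] | [And [Not false]]] | [And [And [And [Not p]] & [Not true]] & [Not true]]]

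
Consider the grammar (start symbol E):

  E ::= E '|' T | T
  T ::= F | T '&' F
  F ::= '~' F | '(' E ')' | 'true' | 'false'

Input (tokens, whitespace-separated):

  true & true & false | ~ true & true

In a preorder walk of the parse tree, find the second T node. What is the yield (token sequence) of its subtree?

[E [E [T [T [T [F true]] & [F true]] & [F false]]] | [T [T [F ~ [F true]]] & [F true]]]

true & true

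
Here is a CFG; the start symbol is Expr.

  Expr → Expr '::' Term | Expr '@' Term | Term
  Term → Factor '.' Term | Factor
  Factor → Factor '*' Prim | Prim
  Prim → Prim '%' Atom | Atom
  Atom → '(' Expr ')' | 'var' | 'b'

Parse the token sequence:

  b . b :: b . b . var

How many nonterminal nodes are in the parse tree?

22

[Expr [Expr [Term [Factor [Prim [Atom b]]] . [Term [Factor [Prim [Atom b]]]]]] :: [Term [Factor [Prim [Atom b]]] . [Term [Factor [Prim [Atom b]]] . [Term [Factor [Prim [Atom var]]]]]]]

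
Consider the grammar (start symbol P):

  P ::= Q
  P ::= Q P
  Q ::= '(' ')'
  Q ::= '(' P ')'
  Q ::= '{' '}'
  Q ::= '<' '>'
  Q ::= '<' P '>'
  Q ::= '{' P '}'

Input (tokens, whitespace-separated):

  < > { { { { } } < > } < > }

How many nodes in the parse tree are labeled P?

7

[P [Q < >] [P [Q { [P [Q { [P [Q { [P [Q { }]] }] [P [Q < >]]] }] [P [Q < >]]] }]]]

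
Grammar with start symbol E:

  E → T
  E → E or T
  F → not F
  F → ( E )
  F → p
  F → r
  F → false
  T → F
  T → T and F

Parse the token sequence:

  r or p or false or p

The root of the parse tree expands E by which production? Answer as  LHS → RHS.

[E [E [E [E [T [F r]]] or [T [F p]]] or [T [F false]]] or [T [F p]]]

E → E or T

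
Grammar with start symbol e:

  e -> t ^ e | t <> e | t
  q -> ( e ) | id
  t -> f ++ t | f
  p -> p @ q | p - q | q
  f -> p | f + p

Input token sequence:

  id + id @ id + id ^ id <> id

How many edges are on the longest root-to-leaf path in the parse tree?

[e [t [f [f [f [p [q id]]] + [p [p [q id]] @ [q id]]] + [p [q id]]]] ^ [e [t [f [p [q id]]]] <> [e [t [f [p [q id]]]]]]]

7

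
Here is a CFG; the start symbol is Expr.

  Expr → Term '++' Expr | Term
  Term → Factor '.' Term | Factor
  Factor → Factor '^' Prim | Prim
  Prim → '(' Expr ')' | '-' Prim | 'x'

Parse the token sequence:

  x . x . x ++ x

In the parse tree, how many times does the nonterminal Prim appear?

4

[Expr [Term [Factor [Prim x]] . [Term [Factor [Prim x]] . [Term [Factor [Prim x]]]]] ++ [Expr [Term [Factor [Prim x]]]]]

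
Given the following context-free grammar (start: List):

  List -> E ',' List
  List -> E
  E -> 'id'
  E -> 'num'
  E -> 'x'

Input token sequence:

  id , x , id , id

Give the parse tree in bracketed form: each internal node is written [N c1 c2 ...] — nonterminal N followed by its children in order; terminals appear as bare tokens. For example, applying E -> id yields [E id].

List
E , List
id , List
id , E , List
id , x , List
id , x , E , List
id , x , id , List
id , x , id , E
id , x , id , id

[List [E id] , [List [E x] , [List [E id] , [List [E id]]]]]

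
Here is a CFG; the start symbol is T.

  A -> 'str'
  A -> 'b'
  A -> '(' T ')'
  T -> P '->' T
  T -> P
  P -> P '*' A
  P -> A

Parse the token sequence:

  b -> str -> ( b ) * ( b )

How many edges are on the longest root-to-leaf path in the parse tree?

[T [P [A b]] -> [T [P [A str]] -> [T [P [P [A ( [T [P [A b]]] )]] * [A ( [T [P [A b]]] )]]]]]

9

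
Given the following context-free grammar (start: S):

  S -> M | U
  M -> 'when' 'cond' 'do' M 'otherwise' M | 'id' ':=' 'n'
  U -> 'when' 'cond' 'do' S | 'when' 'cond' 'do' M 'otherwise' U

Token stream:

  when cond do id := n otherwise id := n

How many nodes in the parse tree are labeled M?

[S [M when cond do [M id := n] otherwise [M id := n]]]

3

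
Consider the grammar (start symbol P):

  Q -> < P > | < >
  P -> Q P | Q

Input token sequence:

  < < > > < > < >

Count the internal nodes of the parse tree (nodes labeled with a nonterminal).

[P [Q < [P [Q < >]] >] [P [Q < >] [P [Q < >]]]]

8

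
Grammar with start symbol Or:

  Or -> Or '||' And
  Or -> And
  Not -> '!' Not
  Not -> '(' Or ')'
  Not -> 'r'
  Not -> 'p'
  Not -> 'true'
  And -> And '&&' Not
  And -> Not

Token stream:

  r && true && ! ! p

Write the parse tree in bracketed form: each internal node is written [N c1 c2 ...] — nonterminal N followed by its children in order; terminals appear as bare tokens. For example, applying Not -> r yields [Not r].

[Or [And [And [And [Not r]] && [Not true]] && [Not ! [Not ! [Not p]]]]]

Or
And
And && Not
And && Not && Not
Not && Not && Not
r && Not && Not
r && true && Not
r && true && ! Not
r && true && ! ! Not
r && true && ! ! p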